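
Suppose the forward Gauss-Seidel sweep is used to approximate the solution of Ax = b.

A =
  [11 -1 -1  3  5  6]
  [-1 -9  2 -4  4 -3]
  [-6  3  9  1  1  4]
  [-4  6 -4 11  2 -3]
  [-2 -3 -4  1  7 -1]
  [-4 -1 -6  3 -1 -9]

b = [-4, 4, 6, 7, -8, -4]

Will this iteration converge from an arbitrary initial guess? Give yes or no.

yes

Diagonal D = diag(11, -9, 9, 11, 7, -9); L, U strict lower/upper.
Gauss-Seidel: T = -(D+L)⁻¹U, row 0 first, T[0,1] = -(-1)/(11) = +0.0909; later rows by forward substitution.
  T[0,:] = [+0.0000  +0.0909  +0.0909  -0.2727  -0.4545  -0.5455]
  T[1,:] = [+0.0000  -0.0101  +0.2121  -0.4141  +0.4949  -0.2727]
  T[2,:] = [+0.0000  +0.0640  -0.0101  -0.1549  -0.5791  -0.7172]
  T[3,:] = [+0.0000  +0.0618  -0.0863  +0.0704  -0.8277  -0.0376]
  T[4,:] = [+0.0000  +0.0494  +0.1234  -0.3540  -0.1304  -0.5343]
  T[5,:] = [+0.0000  -0.0668  -0.0997  +0.3333  +0.2717  +0.7977]
|λ(T)| sorted: 0.9322, 0.3495, 0.1616, 0.0222, 0.0222, 0.0000.
ρ = 0.9322; 0.9322 < 1, so it converges for any x₀.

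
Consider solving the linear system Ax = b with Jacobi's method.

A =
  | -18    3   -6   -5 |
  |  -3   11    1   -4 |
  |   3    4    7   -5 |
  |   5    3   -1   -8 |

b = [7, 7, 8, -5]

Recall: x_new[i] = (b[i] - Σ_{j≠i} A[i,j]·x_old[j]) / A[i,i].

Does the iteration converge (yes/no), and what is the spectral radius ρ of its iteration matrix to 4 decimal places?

Diagonal D = diag(-18, 11, 7, -8); L, U strict lower/upper.
T_J = -D⁻¹(L+U): T[0,1] = -(3)/(-18) = +0.1667; T[0,0] = 0.
  T[0,:] = [+0.0000 +0.1667 -0.3333 -0.2778]
  T[1,:] = [+0.2727 +0.0000 -0.0909 +0.3636]
  T[2,:] = [-0.4286 -0.5714 +0.0000 +0.7143]
  T[3,:] = [+0.6250 +0.3750 -0.1250 +0.0000]
|roots of det(T-λI)|: 0.5364, 0.4202, 0.4202, 0.0048.
ρ = 0.5364; 0.5364 < 1, so it converges for any x₀.

yes, ρ = 0.5364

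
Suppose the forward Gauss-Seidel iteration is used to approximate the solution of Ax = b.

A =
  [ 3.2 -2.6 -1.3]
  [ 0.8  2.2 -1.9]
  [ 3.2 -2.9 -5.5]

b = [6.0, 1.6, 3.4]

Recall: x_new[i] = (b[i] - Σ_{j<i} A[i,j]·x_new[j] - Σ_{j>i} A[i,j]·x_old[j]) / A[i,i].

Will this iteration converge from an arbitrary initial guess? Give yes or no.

A = D + L + U where D = diag(3.2, 2.2, -5.5).
Gauss-Seidel: T = -(D+L)⁻¹U, row 0 first, T[0,2] = -(-1.3)/(3.2) = +0.4062; later rows by forward substitution.
  T[0,:] = [+0.0000 +0.8125 +0.4062]
  T[1,:] = [+0.0000 -0.2955 +0.7159]
  T[2,:] = [+0.0000 +0.6285 -0.1411]
eigenvalue magnitudes: 0.8935, 0.4569, 0.0000.
ρ = 0.8935; 0.8935 < 1, so it converges for any x₀.

yes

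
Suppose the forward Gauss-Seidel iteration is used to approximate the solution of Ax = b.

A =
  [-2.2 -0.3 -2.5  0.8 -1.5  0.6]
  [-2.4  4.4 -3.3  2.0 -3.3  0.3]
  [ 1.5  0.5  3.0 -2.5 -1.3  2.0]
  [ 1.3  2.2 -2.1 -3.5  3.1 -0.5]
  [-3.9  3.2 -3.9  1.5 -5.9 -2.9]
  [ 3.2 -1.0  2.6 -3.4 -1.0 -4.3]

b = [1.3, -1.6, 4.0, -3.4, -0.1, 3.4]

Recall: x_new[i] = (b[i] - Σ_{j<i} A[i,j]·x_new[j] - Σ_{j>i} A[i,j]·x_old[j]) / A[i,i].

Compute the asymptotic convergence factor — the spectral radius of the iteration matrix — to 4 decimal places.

Write A = D+L+U with D = diag(-2.2, 4.4, 3, -3.5, -5.9, -4.3).
Gauss-Seidel: T = -(D+L)⁻¹U, row 0 first, T[0,2] = -(-2.5)/(-2.2) = -1.1364; later rows by forward substitution.
  T[0,:] = [+0.0000, -0.1364, -1.1364, +0.3636, -0.6818, +0.2727]
  T[1,:] = [+0.0000, -0.0744, +0.1302, -0.2562, +0.3781, +0.0806]
  T[2,:] = [+0.0000, +0.0806, +0.5465, +0.6942, +0.7112, -0.8165]
  T[3,:] = [+0.0000, -0.1457, -0.6682, -0.4425, +0.4434, +0.4990]
  T[4,:] = [+0.0000, -0.0405, +0.2906, -0.9507, +0.2984, +0.0385]
  T[5,:] = [+0.0000, +0.0892, -0.0848, +1.3209, -0.5853, -0.7129]
moduli |λ_i(T)| = 1.2137, 0.8954, 0.8954, 0.4748, 0.0598, 0.0000.
ρ(T) = max|λ| = 1.2137; 1.2137 > 1 ⇒ diverges.

1.2137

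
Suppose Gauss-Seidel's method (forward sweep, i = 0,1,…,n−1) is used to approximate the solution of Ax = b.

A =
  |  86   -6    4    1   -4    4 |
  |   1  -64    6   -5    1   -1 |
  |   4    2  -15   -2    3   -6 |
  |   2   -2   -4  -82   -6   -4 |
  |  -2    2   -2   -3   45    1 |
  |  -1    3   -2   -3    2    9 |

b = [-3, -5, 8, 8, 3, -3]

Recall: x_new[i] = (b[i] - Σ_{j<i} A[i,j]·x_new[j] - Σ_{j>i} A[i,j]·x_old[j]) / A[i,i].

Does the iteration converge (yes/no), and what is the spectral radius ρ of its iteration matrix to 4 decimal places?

yes, ρ = 0.1796

Diagonal D = diag(86, -64, -15, -82, 45, 9); L, U strict lower/upper.
T_GS = -(D+L)⁻¹U: row 0 first, T[0,4] = -(-4)/(86) = +0.0465; later rows by forward substitution.
  T[0,:] = [+0.0000, +0.0698, -0.0465, -0.0116, +0.0465, -0.0465]
  T[1,:] = [+0.0000, +0.0011, +0.0930, -0.0783, +0.0164, -0.0164]
  T[2,:] = [+0.0000, +0.0188, -0.0000, -0.1469, +0.2146, -0.4146]
  T[3,:] = [+0.0000, +0.0008, -0.0034, +0.0088, -0.0829, -0.0293]
  T[4,:] = [+0.0000, +0.0039, -0.0064, -0.0030, +0.0054, -0.0439]
  T[5,:] = [+0.0000, +0.0109, -0.0359, -0.0042, +0.0186, -0.0918]
|λ(T)| sorted: 0.1796, 0.0876, 0.0260, 0.0260, 0.0148, 0.0000.
ρ = 0.1796; 0.1796 < 1 ⇒ converges.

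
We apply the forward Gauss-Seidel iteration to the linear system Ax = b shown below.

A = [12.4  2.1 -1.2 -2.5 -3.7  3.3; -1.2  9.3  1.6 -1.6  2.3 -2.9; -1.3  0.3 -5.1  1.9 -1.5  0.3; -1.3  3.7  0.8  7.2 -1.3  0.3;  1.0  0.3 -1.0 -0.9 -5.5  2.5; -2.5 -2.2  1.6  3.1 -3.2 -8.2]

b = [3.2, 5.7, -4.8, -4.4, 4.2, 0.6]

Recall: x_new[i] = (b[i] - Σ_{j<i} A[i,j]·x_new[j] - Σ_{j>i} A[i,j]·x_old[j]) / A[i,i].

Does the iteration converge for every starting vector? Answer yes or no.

yes

Write A = D+L+U with D = diag(12.4, 9.3, -5.1, 7.2, -5.5, -8.2).
GS T = -(D+L)⁻¹U: row 0 first, T[0,4] = -(-3.7)/(12.4) = +0.2984; later rows by forward substitution.
  T[0,:] = [+0.0000 -0.1694 +0.0968 +0.2016 +0.2984 -0.2661]
  T[1,:] = [+0.0000 -0.0219 -0.1596 +0.1981 -0.2088 +0.2775]
  T[2,:] = [+0.0000 +0.0419 -0.0341 +0.3328 -0.3825 +0.1430]
  T[3,:] = [+0.0000 -0.0240 +0.1033 -0.1024 +0.3842 -0.2482]
  T[4,:] = [+0.0000 -0.0357 -0.0018 +0.0037 +0.0495 +0.4359]
  T[5,:] = [+0.0000 +0.0705 +0.0464 -0.0898 +0.0164 -0.2294]
|eigenvalues of T|: 0.5736, 0.2295, 0.2295, 0.0948, 0.0948, 0.0000.
ρ(T) = max|λ| = 0.5736; 0.5736 < 1, so it converges for any x₀.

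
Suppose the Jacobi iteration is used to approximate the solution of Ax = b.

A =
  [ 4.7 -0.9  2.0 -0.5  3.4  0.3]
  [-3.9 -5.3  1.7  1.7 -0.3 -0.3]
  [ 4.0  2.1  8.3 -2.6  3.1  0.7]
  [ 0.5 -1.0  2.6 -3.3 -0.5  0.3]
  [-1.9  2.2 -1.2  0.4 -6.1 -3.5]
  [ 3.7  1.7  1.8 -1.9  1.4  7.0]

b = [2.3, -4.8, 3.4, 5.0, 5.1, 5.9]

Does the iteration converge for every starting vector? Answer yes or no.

no

A = D + L + U where D = diag(4.7, -5.3, 8.3, -3.3, -6.1, 7).
T_J = -D⁻¹(L+U): T[1,4] = -(-0.3)/(-5.3) = -0.0566; T[1,1] = 0.
  T[0,:] = [+0.0000 +0.1915 -0.4255 +0.1064 -0.7234 -0.0638]
  T[1,:] = [-0.7358 +0.0000 +0.3208 +0.3208 -0.0566 -0.0566]
  T[2,:] = [-0.4819 -0.2530 +0.0000 +0.3133 -0.3735 -0.0843]
  T[3,:] = [+0.1515 -0.3030 +0.7879 +0.0000 -0.1515 +0.0909]
  T[4,:] = [-0.3115 +0.3607 -0.1967 +0.0656 +0.0000 -0.5738]
  T[5,:] = [-0.5286 -0.2429 -0.2571 +0.2714 -0.2000 +0.0000]
|roots of det(T-λI)|: 1.1507, 0.4955, 0.4955, 0.4696, 0.4696, 0.0521.
ρ(T) = max|λ| = 1.1507; 1.1507 > 1 ⇒ diverges.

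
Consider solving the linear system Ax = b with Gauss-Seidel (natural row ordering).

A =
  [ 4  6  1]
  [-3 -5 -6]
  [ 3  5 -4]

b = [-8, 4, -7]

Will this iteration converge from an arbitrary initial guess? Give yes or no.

no

A = D + L + U where D = diag(4, -5, -4).
GS T = -(D+L)⁻¹U: row 0 first, T[0,1] = -(6)/(4) = -1.5000; later rows by forward substitution.
  T[0,:] = [+0.0000 -1.5000 -0.2500]
  T[1,:] = [+0.0000 +0.9000 -1.0500]
  T[2,:] = [+0.0000 +0.0000 -1.5000]
|λ(T)| sorted: 1.5000, 0.9000, 0.0000.
ρ = 1.5000; 1.5000 > 1: divergent.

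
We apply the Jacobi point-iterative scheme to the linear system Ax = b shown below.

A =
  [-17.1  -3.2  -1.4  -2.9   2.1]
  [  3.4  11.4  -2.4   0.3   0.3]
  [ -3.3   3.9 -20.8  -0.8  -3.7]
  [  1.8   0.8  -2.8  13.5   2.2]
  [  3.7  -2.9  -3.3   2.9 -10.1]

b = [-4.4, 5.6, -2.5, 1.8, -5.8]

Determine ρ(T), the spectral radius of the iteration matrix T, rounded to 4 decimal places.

0.5509

Diagonal D = diag(-17.1, 11.4, -20.8, 13.5, -10.1); L, U strict lower/upper.
Jacobi: T = -D⁻¹(L+U), T[4,3] = -(2.9)/(-10.1) = +0.2871; T[4,4] = 0.
  T[0,:] = [+0.0000, -0.1871, -0.0819, -0.1696, +0.1228]
  T[1,:] = [-0.2982, +0.0000, +0.2105, -0.0263, -0.0263]
  T[2,:] = [-0.1587, +0.1875, +0.0000, -0.0385, -0.1779]
  T[3,:] = [-0.1333, -0.0593, +0.2074, +0.0000, -0.1630]
  T[4,:] = [+0.3663, -0.2871, -0.3267, +0.2871, +0.0000]
|eigenvalues of T|: 0.5509, 0.3614, 0.2032, 0.2032, 0.1548.
ρ = 0.5509; 0.5509 < 1: convergent.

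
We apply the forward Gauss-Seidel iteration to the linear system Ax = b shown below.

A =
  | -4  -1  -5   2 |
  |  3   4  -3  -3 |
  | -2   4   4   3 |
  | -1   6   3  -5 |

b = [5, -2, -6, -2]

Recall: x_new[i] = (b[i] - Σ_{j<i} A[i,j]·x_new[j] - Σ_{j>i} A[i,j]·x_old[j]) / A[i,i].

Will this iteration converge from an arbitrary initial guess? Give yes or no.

Split A = D + L + U, D = diag(-4, 4, 4, -5).
Gauss-Seidel: T = -(D+L)⁻¹U, row 0 first, T[0,1] = -(-1)/(-4) = -0.2500; later rows by forward substitution.
  T[0,:] = [+0.0000 -0.2500 -1.2500 +0.5000]
  T[1,:] = [+0.0000 +0.1875 +1.6875 +0.3750]
  T[2,:] = [+0.0000 -0.3125 -2.3125 -0.8750]
  T[3,:] = [+0.0000 +0.0875 +0.8875 -0.1750]
eigenvalue magnitudes: 1.5129, 0.7627, 0.0244, 0.0000.
spectral radius ρ = 1.5129; 1.5129 > 1: divergent.

no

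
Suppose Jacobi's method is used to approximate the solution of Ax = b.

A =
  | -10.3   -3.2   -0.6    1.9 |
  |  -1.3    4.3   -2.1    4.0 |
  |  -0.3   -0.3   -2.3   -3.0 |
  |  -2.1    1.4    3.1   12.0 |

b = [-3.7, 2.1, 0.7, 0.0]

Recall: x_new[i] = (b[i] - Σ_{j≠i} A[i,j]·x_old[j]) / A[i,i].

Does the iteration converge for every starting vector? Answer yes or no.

yes

Write A = D+L+U with D = diag(-10.3, 4.3, -2.3, 12).
Jacobi T = -D⁻¹(L+U): T[2,3] = -(-3)/(-2.3) = -1.3043; T[2,2] = 0.
  T[0,:] = [+0.0000  -0.3107  -0.0583  +0.1845]
  T[1,:] = [+0.3023  +0.0000  +0.4884  -0.9302]
  T[2,:] = [-0.1304  -0.1304  +0.0000  -1.3043]
  T[3,:] = [+0.1750  -0.1167  -0.2583  +0.0000]
|λ(T)| sorted: 0.7848, 0.5782, 0.4108, 0.4108.
ρ = 0.7848; 0.7848 < 1 ⇒ converges.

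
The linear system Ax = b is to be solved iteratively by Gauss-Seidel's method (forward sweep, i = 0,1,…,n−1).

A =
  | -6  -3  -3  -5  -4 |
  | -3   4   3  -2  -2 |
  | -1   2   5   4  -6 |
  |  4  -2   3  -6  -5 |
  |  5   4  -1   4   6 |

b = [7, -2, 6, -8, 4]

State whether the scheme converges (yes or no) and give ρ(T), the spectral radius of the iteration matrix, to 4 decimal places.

Split A = D + L + U, D = diag(-6, 4, 5, -6, 6).
Gauss-Seidel: T = -(D+L)⁻¹U, row 0 first, T[0,3] = -(-5)/(-6) = -0.8333; later rows by forward substitution.
  T[0,:] = [+0.0000, -0.5000, -0.5000, -0.8333, -0.6667]
  T[1,:] = [+0.0000, -0.3750, -1.1250, -0.1250, +0.0000]
  T[2,:] = [+0.0000, +0.0500, +0.3500, -0.9167, +1.0667]
  T[3,:] = [+0.0000, -0.1833, +0.2167, -0.9722, -0.7444]
  T[4,:] = [+0.0000, +0.7972, +1.0806, +1.2731, +1.2296]
|eigenvalues of T|: 1.6161, 1.0512, 1.0512, 0.1167, 0.0000.
spectral radius ρ = 1.6161; 1.6161 > 1, so it fails to converge.

no, ρ = 1.6161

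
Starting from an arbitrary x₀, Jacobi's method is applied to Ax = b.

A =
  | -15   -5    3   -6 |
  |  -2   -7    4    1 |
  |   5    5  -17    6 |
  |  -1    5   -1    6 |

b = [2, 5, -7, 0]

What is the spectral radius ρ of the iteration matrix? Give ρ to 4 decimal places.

0.8450

Diagonal D = diag(-15, -7, -17, 6); L, U strict lower/upper.
Jacobi T = -D⁻¹(L+U): T[3,0] = -(-1)/(6) = +0.1667; T[3,3] = 0.
  T[0,:] = [+0.0000 -0.3333 +0.2000 -0.4000]
  T[1,:] = [-0.2857 +0.0000 +0.5714 +0.1429]
  T[2,:] = [+0.2941 +0.2941 +0.0000 +0.3529]
  T[3,:] = [+0.1667 -0.8333 +0.1667 +0.0000]
|roots of det(T-λI)|: 0.8450, 0.6074, 0.6074, 0.2531.
ρ(T) = max|λ| = 0.8450; 0.8450 < 1 ⇒ converges.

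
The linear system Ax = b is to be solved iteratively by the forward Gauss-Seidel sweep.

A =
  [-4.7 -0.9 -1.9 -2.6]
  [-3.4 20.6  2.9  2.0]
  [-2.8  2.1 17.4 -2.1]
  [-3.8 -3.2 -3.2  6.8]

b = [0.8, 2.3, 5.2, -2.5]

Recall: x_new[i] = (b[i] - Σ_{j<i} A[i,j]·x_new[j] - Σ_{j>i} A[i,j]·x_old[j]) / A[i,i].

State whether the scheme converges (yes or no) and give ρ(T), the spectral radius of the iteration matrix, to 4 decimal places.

Write A = D+L+U with D = diag(-4.7, 20.6, 17.4, 6.8).
GS T = -(D+L)⁻¹U: row 0 first, T[0,1] = -(-0.9)/(-4.7) = -0.1915; later rows by forward substitution.
  T[0,:] = [+0.0000, -0.1915, -0.4043, -0.5532]
  T[1,:] = [+0.0000, -0.0316, -0.2075, -0.1884]
  T[2,:] = [+0.0000, -0.0270, -0.0400, +0.0544]
  T[3,:] = [+0.0000, -0.1346, -0.3424, -0.3722]
eigenvalue magnitudes: 0.3922, 0.0986, 0.0470, 0.0000.
spectral radius ρ = 0.3922; 0.3922 < 1, so it converges for any x₀.

yes, ρ = 0.3922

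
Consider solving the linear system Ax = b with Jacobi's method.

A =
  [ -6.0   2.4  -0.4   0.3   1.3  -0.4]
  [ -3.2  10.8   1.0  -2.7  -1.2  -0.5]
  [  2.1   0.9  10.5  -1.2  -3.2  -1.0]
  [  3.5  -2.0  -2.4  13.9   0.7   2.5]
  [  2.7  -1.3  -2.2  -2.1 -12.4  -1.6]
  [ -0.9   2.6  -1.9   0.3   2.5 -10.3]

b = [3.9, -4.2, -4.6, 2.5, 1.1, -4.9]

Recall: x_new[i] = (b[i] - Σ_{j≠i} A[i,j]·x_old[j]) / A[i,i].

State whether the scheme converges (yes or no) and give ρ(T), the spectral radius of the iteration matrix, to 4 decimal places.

yes, ρ = 0.5029

Diagonal D = diag(-6, 10.8, 10.5, 13.9, -12.4, -10.3); L, U strict lower/upper.
T_J = -D⁻¹(L+U): T[1,3] = -(-2.7)/(10.8) = +0.2500; T[1,1] = 0.
  T[0,:] = [+0.0000, +0.4000, -0.0667, +0.0500, +0.2167, -0.0667]
  T[1,:] = [+0.2963, +0.0000, -0.0926, +0.2500, +0.1111, +0.0463]
  T[2,:] = [-0.2000, -0.0857, +0.0000, +0.1143, +0.3048, +0.0952]
  T[3,:] = [-0.2518, +0.1439, +0.1727, +0.0000, -0.0504, -0.1799]
  T[4,:] = [+0.2177, -0.1048, -0.1774, -0.1694, +0.0000, -0.1290]
  T[5,:] = [-0.0874, +0.2524, -0.1845, +0.0291, +0.2427, +0.0000]
moduli |λ_i(T)| = 0.5029, 0.2842, 0.2842, 0.2584, 0.2584, 0.1778.
spectral radius ρ = 0.5029; 0.5029 < 1 ⇒ converges.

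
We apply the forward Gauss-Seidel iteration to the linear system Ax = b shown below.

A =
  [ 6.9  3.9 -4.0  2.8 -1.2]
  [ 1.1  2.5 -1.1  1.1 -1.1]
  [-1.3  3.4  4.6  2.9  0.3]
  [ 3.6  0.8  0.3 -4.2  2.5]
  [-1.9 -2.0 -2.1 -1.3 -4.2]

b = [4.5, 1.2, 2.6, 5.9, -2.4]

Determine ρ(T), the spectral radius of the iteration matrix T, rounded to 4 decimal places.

1.1279

Let D = diag(6.9, 2.5, 4.6, -4.2, -4.2); L, U the strict triangles.
Gauss-Seidel: T = -(D+L)⁻¹U, row 0 first, T[0,2] = -(-4)/(6.9) = +0.5797; later rows by forward substitution.
  T[0,:] = [+0.0000  -0.5652  +0.5797  -0.4058  +0.1739]
  T[1,:] = [+0.0000  +0.2487  +0.1849  -0.2614  +0.3635]
  T[2,:] = [+0.0000  -0.3436  +0.0271  -0.5519  -0.2847]
  T[3,:] = [+0.0000  -0.4616  +0.5341  -0.4370  +0.7932]
  T[4,:] = [+0.0000  +0.4519  -0.5292  +0.7193  -0.3549]
|λ(T)| sorted: 1.1279, 0.4788, 0.3539, 0.2209, 0.0000.
ρ(T) = max|λ| = 1.1279; 1.1279 > 1: divergent.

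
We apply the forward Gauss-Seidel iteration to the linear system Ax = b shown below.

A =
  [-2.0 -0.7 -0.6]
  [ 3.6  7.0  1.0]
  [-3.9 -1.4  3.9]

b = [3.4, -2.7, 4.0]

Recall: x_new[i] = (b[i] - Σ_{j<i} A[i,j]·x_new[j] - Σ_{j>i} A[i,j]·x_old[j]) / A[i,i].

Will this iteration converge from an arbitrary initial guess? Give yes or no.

Write A = D+L+U with D = diag(-2, 7, 3.9).
T_GS = -(D+L)⁻¹U: row 0 first, T[0,1] = -(-0.7)/(-2) = -0.3500; later rows by forward substitution.
  T[0,:] = [+0.0000, -0.3500, -0.3000]
  T[1,:] = [+0.0000, +0.1800, +0.0114]
  T[2,:] = [+0.0000, -0.2854, -0.2959]
eigenvalue magnitudes: 0.2889, 0.1730, 0.0000.
ρ(T) = max|λ| = 0.2889; 0.2889 < 1 ⇒ converges.

yes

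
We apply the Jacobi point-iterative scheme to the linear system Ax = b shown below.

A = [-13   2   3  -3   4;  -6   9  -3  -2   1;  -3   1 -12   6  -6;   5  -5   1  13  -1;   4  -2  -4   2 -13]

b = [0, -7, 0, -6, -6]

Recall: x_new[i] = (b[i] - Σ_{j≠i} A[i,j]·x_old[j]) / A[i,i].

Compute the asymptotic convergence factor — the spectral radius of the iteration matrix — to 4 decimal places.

Diagonal D = diag(-13, 9, -12, 13, -13); L, U strict lower/upper.
T_J = -D⁻¹(L+U): T[1,2] = -(-3)/(9) = +0.3333; T[1,1] = 0.
  T[0,:] = [+0.0000 +0.1538 +0.2308 -0.2308 +0.3077]
  T[1,:] = [+0.6667 +0.0000 +0.3333 +0.2222 -0.1111]
  T[2,:] = [-0.2500 +0.0833 +0.0000 +0.5000 -0.5000]
  T[3,:] = [-0.3846 +0.3846 -0.0769 +0.0000 +0.0769]
  T[4,:] = [+0.3077 -0.1538 -0.3077 +0.1538 +0.0000]
|eigenvalues of T|: 0.8227, 0.5612, 0.2877, 0.2276, 0.2276.
ρ(T) = max|λ| = 0.8227; 0.8227 < 1 ⇒ converges.

0.8227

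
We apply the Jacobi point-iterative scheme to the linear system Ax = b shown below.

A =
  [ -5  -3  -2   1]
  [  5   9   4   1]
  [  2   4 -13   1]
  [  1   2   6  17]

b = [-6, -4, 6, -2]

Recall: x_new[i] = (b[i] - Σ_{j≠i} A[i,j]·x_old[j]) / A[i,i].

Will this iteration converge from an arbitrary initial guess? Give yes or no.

yes

Split A = D + L + U, D = diag(-5, 9, -13, 17).
T_J = -D⁻¹(L+U): T[2,3] = -(1)/(-13) = +0.0769; T[2,2] = 0.
  T[0,:] = [+0.0000 -0.6000 -0.4000 +0.2000]
  T[1,:] = [-0.5556 +0.0000 -0.4444 -0.1111]
  T[2,:] = [+0.1538 +0.3077 +0.0000 +0.0769]
  T[3,:] = [-0.0588 -0.1176 -0.3529 +0.0000]
|λ(T)| sorted: 0.5989, 0.4360, 0.4360, 0.1254.
ρ = 0.5989; 0.5989 < 1: convergent.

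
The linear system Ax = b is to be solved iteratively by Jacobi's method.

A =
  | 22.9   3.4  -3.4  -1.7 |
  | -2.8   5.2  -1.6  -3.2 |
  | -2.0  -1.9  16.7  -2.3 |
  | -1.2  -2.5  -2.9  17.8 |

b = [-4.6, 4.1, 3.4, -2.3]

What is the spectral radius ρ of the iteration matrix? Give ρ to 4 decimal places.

A = D + L + U where D = diag(22.9, 5.2, 16.7, 17.8).
T_J = -D⁻¹(L+U): T[2,3] = -(-2.3)/(16.7) = +0.1377; T[2,2] = 0.
  T[0,:] = [+0.0000  -0.1485  +0.1485  +0.0742]
  T[1,:] = [+0.5385  +0.0000  +0.3077  +0.6154]
  T[2,:] = [+0.1198  +0.1138  +0.0000  +0.1377]
  T[3,:] = [+0.0674  +0.1404  +0.1629  +0.0000]
|roots of det(T-λI)|: 0.3925, 0.2107, 0.2107, 0.0716.
ρ(T) = max|λ| = 0.3925; 0.3925 < 1 ⇒ converges.

0.3925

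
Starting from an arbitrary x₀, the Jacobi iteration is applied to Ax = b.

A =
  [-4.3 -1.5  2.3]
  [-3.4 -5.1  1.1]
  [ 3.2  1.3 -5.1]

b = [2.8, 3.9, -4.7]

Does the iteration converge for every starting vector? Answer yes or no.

yes

Write A = D+L+U with D = diag(-4.3, -5.1, -5.1).
T_J = -D⁻¹(L+U): T[2,0] = -(3.2)/(-5.1) = +0.6275; T[2,2] = 0.
  T[0,:] = [+0.0000  -0.3488  +0.5349]
  T[1,:] = [-0.6667  +0.0000  +0.2157]
  T[2,:] = [+0.6275  +0.2549  +0.0000]
|eigenvalues of T|: 0.8829, 0.6376, 0.2453.
ρ = 0.8829; 0.8829 < 1 ⇒ converges.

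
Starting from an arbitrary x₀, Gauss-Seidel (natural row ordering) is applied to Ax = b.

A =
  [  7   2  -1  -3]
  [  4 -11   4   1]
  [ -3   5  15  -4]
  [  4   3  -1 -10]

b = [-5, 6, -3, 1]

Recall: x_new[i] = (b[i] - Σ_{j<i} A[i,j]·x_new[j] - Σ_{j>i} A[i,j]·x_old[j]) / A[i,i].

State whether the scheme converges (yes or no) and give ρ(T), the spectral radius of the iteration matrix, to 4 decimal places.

yes, ρ = 0.2836

Write A = D+L+U with D = diag(7, -11, 15, -10).
Gauss-Seidel: T = -(D+L)⁻¹U, row 0 first, T[0,3] = -(-3)/(7) = +0.4286; later rows by forward substitution.
  T[0,:] = [+0.0000  -0.2857  +0.1429  +0.4286]
  T[1,:] = [+0.0000  -0.1039  +0.4156  +0.2468]
  T[2,:] = [+0.0000  -0.0225  -0.1100  +0.2701]
  T[3,:] = [+0.0000  -0.1432  +0.1928  +0.2184]
|eigenvalues of T|: 0.2836, 0.1977, 0.1977, 0.0000.
ρ = 0.2836; 0.2836 < 1 ⇒ converges.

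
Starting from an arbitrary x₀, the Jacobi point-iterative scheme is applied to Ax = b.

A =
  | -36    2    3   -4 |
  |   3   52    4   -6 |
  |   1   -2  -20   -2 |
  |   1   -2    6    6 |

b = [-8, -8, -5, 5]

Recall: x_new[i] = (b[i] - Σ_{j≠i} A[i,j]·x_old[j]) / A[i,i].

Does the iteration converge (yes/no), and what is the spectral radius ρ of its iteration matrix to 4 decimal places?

yes, ρ = 0.4659

Split A = D + L + U, D = diag(-36, 52, -20, 6).
Jacobi T = -D⁻¹(L+U): T[0,3] = -(-4)/(-36) = -0.1111; T[0,0] = 0.
  T[0,:] = [+0.0000 +0.0556 +0.0833 -0.1111]
  T[1,:] = [-0.0577 +0.0000 -0.0769 +0.1154]
  T[2,:] = [+0.0500 -0.1000 +0.0000 -0.1000]
  T[3,:] = [-0.1667 +0.3333 -1.0000 +0.0000]
|eigenvalues of T|: 0.4659, 0.3209, 0.0918, 0.0532.
ρ = 0.4659; 0.4659 < 1: convergent.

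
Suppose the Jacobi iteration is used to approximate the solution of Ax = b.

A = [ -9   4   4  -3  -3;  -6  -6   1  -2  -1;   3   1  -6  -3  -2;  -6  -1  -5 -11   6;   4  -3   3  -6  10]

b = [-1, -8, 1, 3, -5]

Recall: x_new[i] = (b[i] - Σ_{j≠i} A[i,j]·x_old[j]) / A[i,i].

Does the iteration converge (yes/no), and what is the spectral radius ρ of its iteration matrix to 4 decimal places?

no, ρ = 1.3098

A = D + L + U where D = diag(-9, -6, -6, -11, 10).
T_J = -D⁻¹(L+U): T[4,2] = -(3)/(10) = -0.3000; T[4,4] = 0.
  T[0,:] = [+0.0000 +0.4444 +0.4444 -0.3333 -0.3333]
  T[1,:] = [-1.0000 +0.0000 +0.1667 -0.3333 -0.1667]
  T[2,:] = [+0.5000 +0.1667 +0.0000 -0.5000 -0.3333]
  T[3,:] = [-0.5455 -0.0909 -0.4545 +0.0000 +0.5455]
  T[4,:] = [-0.4000 +0.3000 -0.3000 +0.6000 +0.0000]
|eigenvalues of T|: 1.3098, 0.6358, 0.6358, 0.5739, 0.4109.
ρ = 1.3098; 1.3098 > 1 ⇒ diverges.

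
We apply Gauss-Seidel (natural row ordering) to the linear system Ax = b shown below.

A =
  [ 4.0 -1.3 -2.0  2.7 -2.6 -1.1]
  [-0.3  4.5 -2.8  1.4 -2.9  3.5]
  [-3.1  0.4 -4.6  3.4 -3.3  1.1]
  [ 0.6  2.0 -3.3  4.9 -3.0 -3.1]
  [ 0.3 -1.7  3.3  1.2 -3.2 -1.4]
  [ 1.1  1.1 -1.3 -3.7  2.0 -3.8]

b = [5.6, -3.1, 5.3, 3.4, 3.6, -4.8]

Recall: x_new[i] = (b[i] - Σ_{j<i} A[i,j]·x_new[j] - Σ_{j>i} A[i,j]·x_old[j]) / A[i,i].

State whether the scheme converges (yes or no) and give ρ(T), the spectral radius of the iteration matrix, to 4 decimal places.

Diagonal D = diag(4, 4.5, -4.6, 4.9, -3.2, -3.8); L, U strict lower/upper.
Gauss-Seidel: T = -(D+L)⁻¹U, row 0 first, T[0,4] = -(-2.6)/(4) = +0.6500; later rows by forward substitution.
  T[0,:] = [+0.0000, +0.3250, +0.5000, -0.6750, +0.6500, +0.2750]
  T[1,:] = [+0.0000, +0.0217, +0.6556, -0.3561, +0.6878, -0.7594]
  T[2,:] = [+0.0000, -0.2171, -0.2800, +1.1631, -1.0956, -0.0122]
  T[3,:] = [+0.0000, -0.1949, -0.5173, +1.0113, -0.4859, +0.9007]
  T[4,:] = [+0.0000, -0.2780, -0.7841, +1.7045, -1.6165, +0.3169]
  T[5,:] = [+0.0000, +0.2180, +0.5213, -0.7839, +0.3844, -0.8463]
|eigenvalues of T|: 1.1542, 0.6712, 0.6712, 0.2116, 0.1053, 0.0000.
ρ(T) = max|λ| = 1.1542; 1.1542 > 1 ⇒ diverges.

no, ρ = 1.1542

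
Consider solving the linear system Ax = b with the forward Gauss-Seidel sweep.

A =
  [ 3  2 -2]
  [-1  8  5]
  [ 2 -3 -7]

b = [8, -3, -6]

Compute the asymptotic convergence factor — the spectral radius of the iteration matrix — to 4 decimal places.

0.5541

A = D + L + U where D = diag(3, 8, -7).
GS T = -(D+L)⁻¹U: row 0 first, T[0,2] = -(-2)/(3) = +0.6667; later rows by forward substitution.
  T[0,:] = [+0.0000  -0.6667  +0.6667]
  T[1,:] = [+0.0000  -0.0833  -0.5417]
  T[2,:] = [+0.0000  -0.1548  +0.4226]
|roots of det(T-λI)|: 0.5541, 0.2148, 0.0000.
spectral radius ρ = 0.5541; 0.5541 < 1, so it converges for any x₀.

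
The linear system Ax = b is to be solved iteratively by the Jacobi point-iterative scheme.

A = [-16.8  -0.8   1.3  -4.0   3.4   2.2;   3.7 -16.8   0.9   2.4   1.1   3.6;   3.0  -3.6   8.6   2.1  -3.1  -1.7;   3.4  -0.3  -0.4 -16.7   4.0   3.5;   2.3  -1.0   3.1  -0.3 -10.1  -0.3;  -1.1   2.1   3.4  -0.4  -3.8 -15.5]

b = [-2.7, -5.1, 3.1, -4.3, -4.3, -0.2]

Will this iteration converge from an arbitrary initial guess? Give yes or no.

yes

Let D = diag(-16.8, -16.8, 8.6, -16.7, -10.1, -15.5); L, U the strict triangles.
Jacobi: T = -D⁻¹(L+U), T[2,3] = -(2.1)/(8.6) = -0.2442; T[2,2] = 0.
  T[0,:] = [+0.0000 -0.0476 +0.0774 -0.2381 +0.2024 +0.1310]
  T[1,:] = [+0.2202 +0.0000 +0.0536 +0.1429 +0.0655 +0.2143]
  T[2,:] = [-0.3488 +0.4186 +0.0000 -0.2442 +0.3605 +0.1977]
  T[3,:] = [+0.2036 -0.0180 -0.0240 +0.0000 +0.2395 +0.2096]
  T[4,:] = [+0.2277 -0.0990 +0.3069 -0.0297 +0.0000 -0.0297]
  T[5,:] = [-0.0710 +0.1355 +0.2194 -0.0258 -0.2452 +0.0000]
|roots of det(T-λI)|: 0.5968, 0.3968, 0.3575, 0.3575, 0.1808, 0.0399.
spectral radius ρ = 0.5968; 0.5968 < 1 ⇒ converges.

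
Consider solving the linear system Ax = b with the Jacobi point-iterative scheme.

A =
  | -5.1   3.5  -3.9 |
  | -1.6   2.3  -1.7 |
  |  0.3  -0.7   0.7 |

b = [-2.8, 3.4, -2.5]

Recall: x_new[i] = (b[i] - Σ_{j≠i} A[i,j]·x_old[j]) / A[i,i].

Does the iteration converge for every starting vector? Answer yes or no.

Split A = D + L + U, D = diag(-5.1, 2.3, 0.7).
Jacobi: T = -D⁻¹(L+U), T[0,2] = -(-3.9)/(-5.1) = -0.7647; T[0,0] = 0.
  T[0,:] = [+0.0000, +0.6863, -0.7647]
  T[1,:] = [+0.6957, +0.0000, +0.7391]
  T[2,:] = [-0.4286, +1.0000, +0.0000]
|roots of det(T-λI)|: 1.4372, 0.7221, 0.7221.
ρ(T) = max|λ| = 1.4372; 1.4372 > 1, so it fails to converge.

no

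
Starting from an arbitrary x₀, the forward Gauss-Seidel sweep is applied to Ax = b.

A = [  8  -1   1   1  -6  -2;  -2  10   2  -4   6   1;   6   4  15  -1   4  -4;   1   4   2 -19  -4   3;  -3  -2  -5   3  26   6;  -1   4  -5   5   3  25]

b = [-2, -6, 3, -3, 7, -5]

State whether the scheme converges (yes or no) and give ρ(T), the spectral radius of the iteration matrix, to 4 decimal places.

yes, ρ = 0.2384

Write A = D+L+U with D = diag(8, 10, 15, -19, 26, 25).
T_GS = -(D+L)⁻¹U: row 0 first, T[0,5] = -(-2)/(8) = +0.2500; later rows by forward substitution.
  T[0,:] = [+0.0000 +0.1250 -0.1250 -0.1250 +0.7500 +0.2500]
  T[1,:] = [+0.0000 +0.0250 -0.2250 +0.3750 -0.4500 -0.0500]
  T[2,:] = [+0.0000 -0.0567 +0.1100 +0.0167 -0.4467 +0.1800]
  T[3,:] = [+0.0000 +0.0059 -0.0424 +0.0741 -0.3128 +0.1795]
  T[4,:] = [+0.0000 +0.0048 -0.0057 +0.0091 +0.0021 -0.1919]
  T[5,:] = [+0.0000 -0.0121 +0.0622 -0.0776 +0.0750 +0.0411]
|λ(T)| sorted: 0.2384, 0.1616, 0.1616, 0.0518, 0.0100, 0.0000.
ρ = 0.2384; 0.2384 < 1 ⇒ converges.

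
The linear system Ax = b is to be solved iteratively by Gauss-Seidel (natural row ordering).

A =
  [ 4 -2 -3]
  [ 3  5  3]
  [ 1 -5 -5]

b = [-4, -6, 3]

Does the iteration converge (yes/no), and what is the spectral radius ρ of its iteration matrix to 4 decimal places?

Split A = D + L + U, D = diag(4, 5, -5).
GS T = -(D+L)⁻¹U: row 0 first, T[0,2] = -(-3)/(4) = +0.7500; later rows by forward substitution.
  T[0,:] = [+0.0000  +0.5000  +0.7500]
  T[1,:] = [+0.0000  -0.3000  -1.0500]
  T[2,:] = [+0.0000  +0.4000  +1.2000]
|eigenvalues of T|: 0.8275, 0.0725, 0.0000.
spectral radius ρ = 0.8275; 0.8275 < 1: convergent.

yes, ρ = 0.8275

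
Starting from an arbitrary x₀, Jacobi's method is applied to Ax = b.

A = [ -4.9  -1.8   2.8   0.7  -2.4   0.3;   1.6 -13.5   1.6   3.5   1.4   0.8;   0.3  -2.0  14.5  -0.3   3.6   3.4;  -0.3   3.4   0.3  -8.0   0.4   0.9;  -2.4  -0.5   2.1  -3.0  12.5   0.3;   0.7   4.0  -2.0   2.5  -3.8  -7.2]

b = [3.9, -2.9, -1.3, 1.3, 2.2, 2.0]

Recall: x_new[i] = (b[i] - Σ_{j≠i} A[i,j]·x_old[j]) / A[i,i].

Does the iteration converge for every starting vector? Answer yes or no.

Write A = D+L+U with D = diag(-4.9, -13.5, 14.5, -8, 12.5, -7.2).
Jacobi T = -D⁻¹(L+U): T[2,0] = -(0.3)/(14.5) = -0.0207; T[2,2] = 0.
  T[0,:] = [+0.0000  -0.3673  +0.5714  +0.1429  -0.4898  +0.0612]
  T[1,:] = [+0.1185  +0.0000  +0.1185  +0.2593  +0.1037  +0.0593]
  T[2,:] = [-0.0207  +0.1379  +0.0000  +0.0207  -0.2483  -0.2345]
  T[3,:] = [-0.0375  +0.4250  +0.0375  +0.0000  +0.0500  +0.1125]
  T[4,:] = [+0.1920  +0.0400  -0.1680  +0.2400  +0.0000  -0.0240]
  T[5,:] = [+0.0972  +0.5556  -0.2778  +0.3472  -0.5278  +0.0000]
moduli |λ_i(T)| = 0.5821, 0.3318, 0.3318, 0.3240, 0.3240, 0.1670.
ρ = 0.5821; 0.5821 < 1: convergent.

yes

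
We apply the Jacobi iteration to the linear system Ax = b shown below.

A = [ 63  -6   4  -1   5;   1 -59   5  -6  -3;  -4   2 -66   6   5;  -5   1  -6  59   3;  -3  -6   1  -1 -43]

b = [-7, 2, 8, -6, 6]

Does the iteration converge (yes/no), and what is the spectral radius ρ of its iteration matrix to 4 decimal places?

yes, ρ = 0.2127

Let D = diag(63, -59, -66, 59, -43); L, U the strict triangles.
T_J = -D⁻¹(L+U): T[4,1] = -(-6)/(-43) = -0.1395; T[4,4] = 0.
  T[0,:] = [+0.0000  +0.0952  -0.0635  +0.0159  -0.0794]
  T[1,:] = [+0.0169  +0.0000  +0.0847  -0.1017  -0.0508]
  T[2,:] = [-0.0606  +0.0303  +0.0000  +0.0909  +0.0758]
  T[3,:] = [+0.0847  -0.0169  +0.1017  +0.0000  -0.0508]
  T[4,:] = [-0.0698  -0.1395  +0.0233  -0.0233  +0.0000]
|λ(T)| sorted: 0.2127, 0.1140, 0.1140, 0.0950, 0.0766.
ρ(T) = max|λ| = 0.2127; 0.2127 < 1, so it converges for any x₀.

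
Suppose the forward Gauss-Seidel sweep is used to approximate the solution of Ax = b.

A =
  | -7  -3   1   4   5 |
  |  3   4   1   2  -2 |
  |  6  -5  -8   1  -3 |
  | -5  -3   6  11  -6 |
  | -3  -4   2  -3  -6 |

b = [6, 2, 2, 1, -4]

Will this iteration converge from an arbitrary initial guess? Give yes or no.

no

Write A = D+L+U with D = diag(-7, 4, -8, 11, -6).
T_GS = -(D+L)⁻¹U: row 0 first, T[0,1] = -(-3)/(-7) = -0.4286; later rows by forward substitution.
  T[0,:] = [+0.0000 -0.4286 +0.1429 +0.5714 +0.7143]
  T[1,:] = [+0.0000 +0.3214 -0.3571 -0.9286 -0.0357]
  T[2,:] = [+0.0000 -0.5223 +0.3304 +1.1339 +0.1830]
  T[3,:] = [+0.0000 +0.1778 -0.2127 -0.6120 +0.7606]
  T[4,:] = [+0.0000 -0.2630 +0.3831 +1.0173 -0.6526]
moduli |λ_i(T)| = 1.3027, 0.7558, 0.1022, 0.0363, 0.0000.
ρ(T) = max|λ| = 1.3027; 1.3027 > 1 ⇒ diverges.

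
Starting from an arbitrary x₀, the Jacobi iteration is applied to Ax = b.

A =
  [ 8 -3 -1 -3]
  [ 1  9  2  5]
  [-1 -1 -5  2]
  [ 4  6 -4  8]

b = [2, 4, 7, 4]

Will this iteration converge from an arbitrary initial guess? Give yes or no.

yes

Write A = D+L+U with D = diag(8, 9, -5, 8).
T_J = -D⁻¹(L+U): T[2,3] = -(2)/(-5) = +0.4000; T[2,2] = 0.
  T[0,:] = [+0.0000  +0.3750  +0.1250  +0.3750]
  T[1,:] = [-0.1111  +0.0000  -0.2222  -0.5556]
  T[2,:] = [-0.2000  -0.2000  +0.0000  +0.4000]
  T[3,:] = [-0.5000  -0.7500  +0.5000  +0.0000]
eigenvalue magnitudes: 0.8550, 0.4418, 0.3762, 0.3762.
spectral radius ρ = 0.8550; 0.8550 < 1, so it converges for any x₀.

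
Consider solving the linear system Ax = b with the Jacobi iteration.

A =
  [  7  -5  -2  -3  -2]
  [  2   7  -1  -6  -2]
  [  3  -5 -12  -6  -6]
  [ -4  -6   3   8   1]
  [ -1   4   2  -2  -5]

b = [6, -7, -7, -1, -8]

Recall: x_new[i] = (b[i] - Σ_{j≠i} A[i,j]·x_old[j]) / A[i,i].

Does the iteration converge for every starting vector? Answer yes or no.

A = D + L + U where D = diag(7, 7, -12, 8, -5).
Jacobi T = -D⁻¹(L+U): T[1,4] = -(-2)/(7) = +0.2857; T[1,1] = 0.
  T[0,:] = [+0.0000  +0.7143  +0.2857  +0.4286  +0.2857]
  T[1,:] = [-0.2857  +0.0000  +0.1429  +0.8571  +0.2857]
  T[2,:] = [+0.2500  -0.4167  +0.0000  -0.5000  -0.5000]
  T[3,:] = [+0.5000  +0.7500  -0.3750  +0.0000  -0.1250]
  T[4,:] = [-0.2000  +0.8000  +0.4000  -0.4000  +0.0000]
eigenvalue magnitudes: 1.1282, 0.9469, 0.4893, 0.4893, 0.2333.
ρ(T) = max|λ| = 1.1282; 1.1282 > 1, so it fails to converge.

no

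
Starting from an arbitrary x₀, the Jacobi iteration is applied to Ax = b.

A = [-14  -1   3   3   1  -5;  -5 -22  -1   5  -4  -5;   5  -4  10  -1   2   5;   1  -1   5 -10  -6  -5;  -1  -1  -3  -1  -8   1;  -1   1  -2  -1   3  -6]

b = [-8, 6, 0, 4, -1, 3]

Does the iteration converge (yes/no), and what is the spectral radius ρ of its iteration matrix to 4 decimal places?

Let D = diag(-14, -22, 10, -10, -8, -6); L, U the strict triangles.
Jacobi: T = -D⁻¹(L+U), T[3,1] = -(-1)/(-10) = -0.1000; T[3,3] = 0.
  T[0,:] = [+0.0000, -0.0714, +0.2143, +0.2143, +0.0714, -0.3571]
  T[1,:] = [-0.2273, +0.0000, -0.0455, +0.2273, -0.1818, -0.2273]
  T[2,:] = [-0.5000, +0.4000, +0.0000, +0.1000, -0.2000, -0.5000]
  T[3,:] = [+0.1000, -0.1000, +0.5000, +0.0000, -0.6000, -0.5000]
  T[4,:] = [-0.1250, -0.1250, -0.3750, -0.1250, +0.0000, +0.1250]
  T[5,:] = [-0.1667, +0.1667, -0.3333, -0.1667, +0.5000, +0.0000]
|roots of det(T-λI)|: 0.9159, 0.5361, 0.5361, 0.2493, 0.0829, 0.0829.
spectral radius ρ = 0.9159; 0.9159 < 1 ⇒ converges.

yes, ρ = 0.9159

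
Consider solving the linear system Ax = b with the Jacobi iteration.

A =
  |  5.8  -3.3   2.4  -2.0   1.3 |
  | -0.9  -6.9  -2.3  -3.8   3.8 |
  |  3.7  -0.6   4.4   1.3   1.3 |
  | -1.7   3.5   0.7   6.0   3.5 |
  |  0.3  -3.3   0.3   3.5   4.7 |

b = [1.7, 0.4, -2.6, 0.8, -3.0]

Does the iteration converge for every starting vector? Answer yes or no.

A = D + L + U where D = diag(5.8, -6.9, 4.4, 6, 4.7).
Jacobi T = -D⁻¹(L+U): T[0,3] = -(-2)/(5.8) = +0.3448; T[0,0] = 0.
  T[0,:] = [+0.0000  +0.5690  -0.4138  +0.3448  -0.2241]
  T[1,:] = [-0.1304  +0.0000  -0.3333  -0.5507  +0.5507]
  T[2,:] = [-0.8409  +0.1364  +0.0000  -0.2955  -0.2955]
  T[3,:] = [+0.2833  -0.5833  -0.1167  +0.0000  -0.5833]
  T[4,:] = [-0.0638  +0.7021  -0.0638  -0.7447  +0.0000]
|eigenvalues of T|: 1.2365, 0.7332, 0.7312, 0.7312, 0.7254.
ρ = 1.2365; 1.2365 > 1: divergent.

no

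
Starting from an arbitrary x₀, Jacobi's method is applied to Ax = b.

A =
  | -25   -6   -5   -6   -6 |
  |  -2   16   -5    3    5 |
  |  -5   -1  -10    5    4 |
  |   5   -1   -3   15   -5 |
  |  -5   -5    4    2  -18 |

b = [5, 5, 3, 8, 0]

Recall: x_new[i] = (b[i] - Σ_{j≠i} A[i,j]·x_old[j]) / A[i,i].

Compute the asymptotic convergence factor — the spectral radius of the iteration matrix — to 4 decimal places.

Split A = D + L + U, D = diag(-25, 16, -10, 15, -18).
Jacobi T = -D⁻¹(L+U): T[4,1] = -(-5)/(-18) = -0.2778; T[4,4] = 0.
  T[0,:] = [+0.0000, -0.2400, -0.2000, -0.2400, -0.2400]
  T[1,:] = [+0.1250, +0.0000, +0.3125, -0.1875, -0.3125]
  T[2,:] = [-0.5000, -0.1000, +0.0000, +0.5000, +0.4000]
  T[3,:] = [-0.3333, +0.0667, +0.2000, +0.0000, +0.3333]
  T[4,:] = [-0.2778, -0.2778, +0.2222, +0.1111, +0.0000]
moduli |λ_i(T)| = 0.8478, 0.3991, 0.3991, 0.2647, 0.1152.
spectral radius ρ = 0.8478; 0.8478 < 1, so it converges for any x₀.

0.8478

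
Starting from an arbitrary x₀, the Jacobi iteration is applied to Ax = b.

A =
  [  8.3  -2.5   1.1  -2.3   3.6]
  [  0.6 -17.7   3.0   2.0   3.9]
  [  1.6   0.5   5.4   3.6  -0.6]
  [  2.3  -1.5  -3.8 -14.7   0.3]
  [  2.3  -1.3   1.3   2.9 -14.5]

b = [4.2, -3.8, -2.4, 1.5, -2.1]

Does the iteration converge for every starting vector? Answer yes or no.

yes

Let D = diag(8.3, -17.7, 5.4, -14.7, -14.5); L, U the strict triangles.
Jacobi: T = -D⁻¹(L+U), T[3,1] = -(-1.5)/(-14.7) = -0.1020; T[3,3] = 0.
  T[0,:] = [+0.0000  +0.3012  -0.1325  +0.2771  -0.4337]
  T[1,:] = [+0.0339  +0.0000  +0.1695  +0.1130  +0.2203]
  T[2,:] = [-0.2963  -0.0926  +0.0000  -0.6667  +0.1111]
  T[3,:] = [+0.1565  -0.1020  -0.2585  +0.0000  +0.0204]
  T[4,:] = [+0.1586  -0.0897  +0.0897  +0.2000  +0.0000]
|eigenvalues of T|: 0.5137, 0.3990, 0.2461, 0.2461, 0.0384.
ρ = 0.5137; 0.5137 < 1, so it converges for any x₀.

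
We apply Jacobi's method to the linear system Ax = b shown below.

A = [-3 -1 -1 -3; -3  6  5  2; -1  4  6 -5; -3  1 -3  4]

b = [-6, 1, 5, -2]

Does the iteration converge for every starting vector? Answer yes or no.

Write A = D+L+U with D = diag(-3, 6, 6, 4).
T_J = -D⁻¹(L+U): T[1,2] = -(5)/(6) = -0.8333; T[1,1] = 0.
  T[0,:] = [+0.0000  -0.3333  -0.3333  -1.0000]
  T[1,:] = [+0.5000  +0.0000  -0.8333  -0.3333]
  T[2,:] = [+0.1667  -0.6667  +0.0000  +0.8333]
  T[3,:] = [+0.7500  -0.2500  +0.7500  +0.0000]
|λ(T)| sorted: 1.1445, 0.9506, 0.9132, 0.9132.
ρ = 1.1445; 1.1445 > 1: divergent.

no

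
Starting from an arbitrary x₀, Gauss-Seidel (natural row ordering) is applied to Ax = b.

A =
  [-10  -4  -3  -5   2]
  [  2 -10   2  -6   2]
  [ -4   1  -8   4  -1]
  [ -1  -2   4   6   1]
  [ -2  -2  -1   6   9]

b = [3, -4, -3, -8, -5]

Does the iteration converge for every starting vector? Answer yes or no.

A = D + L + U where D = diag(-10, -10, -8, 6, 9).
Gauss-Seidel: T = -(D+L)⁻¹U, row 0 first, T[0,2] = -(-3)/(-10) = -0.3000; later rows by forward substitution.
  T[0,:] = [+0.0000, -0.4000, -0.3000, -0.5000, +0.2000]
  T[1,:] = [+0.0000, -0.0800, +0.1400, -0.7000, +0.2400]
  T[2,:] = [+0.0000, +0.1900, +0.1675, +0.6625, -0.1950]
  T[3,:] = [+0.0000, -0.2200, -0.1150, -0.7583, +0.0767]
  T[4,:] = [+0.0000, +0.0611, +0.0597, +0.3125, +0.0250]
eigenvalue magnitudes: 0.9221, 0.1755, 0.0957, 0.0957, 0.0000.
spectral radius ρ = 0.9221; 0.9221 < 1: convergent.

yes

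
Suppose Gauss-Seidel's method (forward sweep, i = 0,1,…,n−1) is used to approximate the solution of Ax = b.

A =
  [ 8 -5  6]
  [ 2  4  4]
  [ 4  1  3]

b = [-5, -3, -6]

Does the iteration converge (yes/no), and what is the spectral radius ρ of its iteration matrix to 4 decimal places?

no, ρ = 1.4648

A = D + L + U where D = diag(8, 4, 3).
T_GS = -(D+L)⁻¹U: row 0 first, T[0,2] = -(6)/(8) = -0.7500; later rows by forward substitution.
  T[0,:] = [+0.0000, +0.6250, -0.7500]
  T[1,:] = [+0.0000, -0.3125, -0.6250]
  T[2,:] = [+0.0000, -0.7292, +1.2083]
|λ(T)| sorted: 1.4648, 0.5689, 0.0000.
ρ = 1.4648; 1.4648 > 1: divergent.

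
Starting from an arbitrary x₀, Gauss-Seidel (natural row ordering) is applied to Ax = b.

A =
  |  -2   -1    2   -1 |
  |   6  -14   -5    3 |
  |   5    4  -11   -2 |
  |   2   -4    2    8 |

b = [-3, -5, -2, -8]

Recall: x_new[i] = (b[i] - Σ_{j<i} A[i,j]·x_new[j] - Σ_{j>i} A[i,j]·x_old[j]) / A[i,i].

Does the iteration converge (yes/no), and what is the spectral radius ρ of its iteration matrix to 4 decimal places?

Let D = diag(-2, -14, -11, 8); L, U the strict triangles.
T_GS = -(D+L)⁻¹U: row 0 first, T[0,2] = -(2)/(-2) = +1.0000; later rows by forward substitution.
  T[0,:] = [+0.0000, -0.5000, +1.0000, -0.5000]
  T[1,:] = [+0.0000, -0.2143, +0.0714, -0.0000]
  T[2,:] = [+0.0000, -0.3052, +0.4805, -0.4091]
  T[3,:] = [+0.0000, +0.0942, -0.3344, +0.2273]
moduli |λ_i(T)| = 0.7259, 0.1643, 0.0681, 0.0000.
ρ = 0.7259; 0.7259 < 1 ⇒ converges.

yes, ρ = 0.7259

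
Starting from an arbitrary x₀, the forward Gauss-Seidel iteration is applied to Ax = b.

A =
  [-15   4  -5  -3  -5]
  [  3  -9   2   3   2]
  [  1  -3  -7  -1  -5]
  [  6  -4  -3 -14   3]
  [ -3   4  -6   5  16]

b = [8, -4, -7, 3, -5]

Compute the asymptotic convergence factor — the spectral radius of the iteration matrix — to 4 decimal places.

0.6166

Let D = diag(-15, -9, -7, -14, 16); L, U the strict triangles.
Gauss-Seidel: T = -(D+L)⁻¹U, row 0 first, T[0,2] = -(-5)/(-15) = -0.3333; later rows by forward substitution.
  T[0,:] = [+0.0000, +0.2667, -0.3333, -0.2000, -0.3333]
  T[1,:] = [+0.0000, +0.0889, +0.1111, +0.2667, +0.1111]
  T[2,:] = [+0.0000, -0.0000, -0.0952, -0.2857, -0.8095]
  T[3,:] = [+0.0000, +0.0889, -0.1542, -0.1007, +0.2132]
  T[4,:] = [+0.0000, +0.0000, -0.0778, -0.1798, -0.4605]
moduli |λ_i(T)| = 0.6166, 0.1579, 0.1347, 0.0259, 0.0000.
spectral radius ρ = 0.6166; 0.6166 < 1 ⇒ converges.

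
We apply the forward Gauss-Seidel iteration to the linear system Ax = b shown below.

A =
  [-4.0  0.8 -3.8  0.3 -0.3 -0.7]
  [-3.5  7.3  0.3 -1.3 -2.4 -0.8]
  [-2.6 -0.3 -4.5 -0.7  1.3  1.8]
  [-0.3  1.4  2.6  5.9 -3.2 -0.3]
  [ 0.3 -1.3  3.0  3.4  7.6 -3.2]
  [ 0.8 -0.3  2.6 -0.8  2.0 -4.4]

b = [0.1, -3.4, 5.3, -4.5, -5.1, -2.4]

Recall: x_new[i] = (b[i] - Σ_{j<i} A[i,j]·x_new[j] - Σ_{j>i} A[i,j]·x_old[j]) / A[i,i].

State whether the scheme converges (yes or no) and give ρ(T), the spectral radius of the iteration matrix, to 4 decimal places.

yes, ρ = 0.9293

Let D = diag(-4, 7.3, -4.5, 5.9, 7.6, -4.4); L, U the strict triangles.
Gauss-Seidel: T = -(D+L)⁻¹U, row 0 first, T[0,2] = -(-3.8)/(-4) = -0.9500; later rows by forward substitution.
  T[0,:] = [+0.0000, +0.2000, -0.9500, +0.0750, -0.0750, -0.1750]
  T[1,:] = [+0.0000, +0.0959, -0.4966, +0.2140, +0.2928, +0.0257]
  T[2,:] = [+0.0000, -0.1219, +0.5820, -0.2132, +0.3127, +0.4994]
  T[3,:] = [+0.0000, +0.0412, -0.1869, +0.0470, +0.3313, -0.1842]
  T[4,:] = [+0.0000, +0.0382, -0.1935, +0.0968, -0.2186, +0.3176]
  T[5,:] = [+0.0000, -0.0323, +0.1511, -0.0915, -0.0084, +0.4394]
moduli |λ_i(T)| = 0.9293, 0.2519, 0.1605, 0.1605, 0.0088, 0.0000.
ρ(T) = max|λ| = 0.9293; 0.9293 < 1: convergent.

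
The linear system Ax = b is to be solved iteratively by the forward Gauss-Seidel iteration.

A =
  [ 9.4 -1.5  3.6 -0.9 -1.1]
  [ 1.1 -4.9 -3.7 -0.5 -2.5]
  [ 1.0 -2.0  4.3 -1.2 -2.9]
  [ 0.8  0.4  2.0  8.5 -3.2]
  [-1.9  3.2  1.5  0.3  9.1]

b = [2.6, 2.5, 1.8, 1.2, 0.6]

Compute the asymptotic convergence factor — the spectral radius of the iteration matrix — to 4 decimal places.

0.5180

Write A = D+L+U with D = diag(9.4, -4.9, 4.3, 8.5, 9.1).
Gauss-Seidel: T = -(D+L)⁻¹U, row 0 first, T[0,1] = -(-1.5)/(9.4) = +0.1596; later rows by forward substitution.
  T[0,:] = [+0.0000, +0.1596, -0.3830, +0.0957, +0.1170]
  T[1,:] = [+0.0000, +0.0358, -0.8411, -0.0805, -0.4839]
  T[2,:] = [+0.0000, -0.0204, -0.3021, +0.2193, +0.4221]
  T[3,:] = [+0.0000, -0.0119, +0.1467, -0.0568, +0.2889]
  T[4,:] = [+0.0000, +0.0245, +0.2608, +0.0140, +0.1155]
moduli |λ_i(T)| = 0.5180, 0.3393, 0.1380, 0.1090, 0.0000.
ρ = 0.5180; 0.5180 < 1, so it converges for any x₀.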